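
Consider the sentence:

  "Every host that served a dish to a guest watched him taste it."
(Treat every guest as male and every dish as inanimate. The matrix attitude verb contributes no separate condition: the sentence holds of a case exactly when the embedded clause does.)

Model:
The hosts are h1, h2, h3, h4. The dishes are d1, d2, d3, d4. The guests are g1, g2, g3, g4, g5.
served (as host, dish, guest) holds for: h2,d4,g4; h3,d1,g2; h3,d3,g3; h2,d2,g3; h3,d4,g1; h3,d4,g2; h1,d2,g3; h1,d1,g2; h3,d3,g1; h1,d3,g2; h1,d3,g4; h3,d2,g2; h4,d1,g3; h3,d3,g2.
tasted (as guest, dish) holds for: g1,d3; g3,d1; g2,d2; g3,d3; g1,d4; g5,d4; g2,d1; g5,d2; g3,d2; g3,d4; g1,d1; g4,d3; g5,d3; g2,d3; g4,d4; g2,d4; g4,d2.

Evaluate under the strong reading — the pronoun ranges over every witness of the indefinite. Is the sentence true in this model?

True

"him" takes "a guest" as antecedent and "it" takes "a dish"; both are donkey pronouns co-varying with the restrictor.
Strong reading: for every (h,d,g) with served(h,d,g), tasted(g,d).
Restrictor triples: (h1,d1,g2)→tasted(g2,d1) ✓  (h1,d2,g3)→tasted(g3,d2) ✓  (h1,d3,g2)→tasted(g2,d3) ✓  (h1,d3,g4)→tasted(g4,d3) ✓  (h2,d2,g3)→tasted(g3,d2) ✓  (h2,d4,g4)→tasted(g4,d4) ✓  (h3,d1,g2)→tasted(g2,d1) ✓  (h3,d2,g2)→tasted(g2,d2) ✓  (h3,d3,g1)→tasted(g1,d3) ✓  (h3,d3,g2)→tasted(g2,d3) ✓  (h3,d3,g3)→tasted(g3,d3) ✓  (h3,d4,g1)→tasted(g1,d4) ✓  (h3,d4,g2)→tasted(g2,d4) ✓  (h4,d1,g3)→tasted(g3,d1) ✓
Every restrictor triple satisfies the scope.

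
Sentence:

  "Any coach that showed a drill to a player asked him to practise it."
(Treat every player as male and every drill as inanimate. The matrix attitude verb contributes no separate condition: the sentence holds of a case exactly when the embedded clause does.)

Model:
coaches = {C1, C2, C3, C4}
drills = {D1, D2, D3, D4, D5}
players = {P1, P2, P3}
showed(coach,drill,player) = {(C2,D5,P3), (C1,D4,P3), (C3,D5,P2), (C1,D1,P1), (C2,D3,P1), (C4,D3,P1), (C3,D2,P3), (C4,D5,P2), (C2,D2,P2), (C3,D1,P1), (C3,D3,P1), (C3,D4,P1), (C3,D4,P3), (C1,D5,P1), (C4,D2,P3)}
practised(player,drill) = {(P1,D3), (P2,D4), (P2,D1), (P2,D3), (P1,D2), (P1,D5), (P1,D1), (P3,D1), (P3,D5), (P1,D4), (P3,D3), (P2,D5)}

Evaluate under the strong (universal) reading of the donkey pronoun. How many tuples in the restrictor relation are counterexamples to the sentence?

"him" takes "a player" as antecedent and "it" takes "a drill"; both are donkey pronouns co-varying with the restrictor.
Strong reading: for every (c,d,p) with showed(c,d,p), practised(p,d).
Restrictor triples: (C1,D1,P1)→practised(P1,D1) ✓  (C1,D4,P3)→practised(P3,D4) ✗  (C1,D5,P1)→practised(P1,D5) ✓  (C2,D2,P2)→practised(P2,D2) ✗  (C2,D3,P1)→practised(P1,D3) ✓  (C2,D5,P3)→practised(P3,D5) ✓  (C3,D1,P1)→practised(P1,D1) ✓  (C3,D2,P3)→practised(P3,D2) ✗  (C3,D3,P1)→practised(P1,D3) ✓  (C3,D4,P1)→practised(P1,D4) ✓  (C3,D4,P3)→practised(P3,D4) ✗  (C3,D5,P2)→practised(P2,D5) ✓  (C4,D2,P3)→practised(P3,D2) ✗  (C4,D3,P1)→practised(P1,D3) ✓  (C4,D5,P2)→practised(P2,D5) ✓
Counterexamples (restrictor triples failing the scope): 5.

5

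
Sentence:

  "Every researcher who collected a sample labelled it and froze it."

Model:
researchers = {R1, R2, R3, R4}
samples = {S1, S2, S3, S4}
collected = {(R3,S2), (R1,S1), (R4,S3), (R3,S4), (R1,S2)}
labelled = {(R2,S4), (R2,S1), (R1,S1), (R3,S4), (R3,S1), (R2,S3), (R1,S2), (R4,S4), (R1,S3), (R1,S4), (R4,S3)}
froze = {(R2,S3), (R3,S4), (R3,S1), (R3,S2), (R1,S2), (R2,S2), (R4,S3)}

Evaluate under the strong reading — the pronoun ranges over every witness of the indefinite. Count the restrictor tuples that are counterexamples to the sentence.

2

"it" takes "a sample" as antecedent — a donkey pronoun bound across the clause boundary.
Strong reading: for every (r,s) with collected(r,s), labelled(r,s) ∧ froze(r,s).
Restrictor pairs: (R1,S1) ✗  (R1,S2) ✓  (R3,S2) ✗  (R3,S4) ✓  (R4,S3) ✓
Counterexamples (restrictor pairs failing the scope): 2.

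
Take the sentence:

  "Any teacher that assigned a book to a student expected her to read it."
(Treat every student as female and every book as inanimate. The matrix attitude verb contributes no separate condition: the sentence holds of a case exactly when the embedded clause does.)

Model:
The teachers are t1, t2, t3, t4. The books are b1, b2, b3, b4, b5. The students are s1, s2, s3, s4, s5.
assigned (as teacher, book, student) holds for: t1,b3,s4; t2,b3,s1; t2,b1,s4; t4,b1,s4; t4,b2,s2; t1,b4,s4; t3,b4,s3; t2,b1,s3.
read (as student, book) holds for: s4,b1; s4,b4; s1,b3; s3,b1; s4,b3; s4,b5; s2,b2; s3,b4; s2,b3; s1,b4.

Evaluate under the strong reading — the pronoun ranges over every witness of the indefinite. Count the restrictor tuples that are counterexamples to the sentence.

"her" takes "a student" as antecedent and "it" takes "a book"; both are donkey pronouns co-varying with the restrictor.
Strong reading: for every (t,b,s) with assigned(t,b,s), read(s,b).
Restrictor triples: (t1,b3,s4)→read(s4,b3) ✓  (t1,b4,s4)→read(s4,b4) ✓  (t2,b1,s3)→read(s3,b1) ✓  (t2,b1,s4)→read(s4,b1) ✓  (t2,b3,s1)→read(s1,b3) ✓  (t3,b4,s3)→read(s3,b4) ✓  (t4,b1,s4)→read(s4,b1) ✓  (t4,b2,s2)→read(s2,b2) ✓
Counterexamples (restrictor triples failing the scope): 0.

0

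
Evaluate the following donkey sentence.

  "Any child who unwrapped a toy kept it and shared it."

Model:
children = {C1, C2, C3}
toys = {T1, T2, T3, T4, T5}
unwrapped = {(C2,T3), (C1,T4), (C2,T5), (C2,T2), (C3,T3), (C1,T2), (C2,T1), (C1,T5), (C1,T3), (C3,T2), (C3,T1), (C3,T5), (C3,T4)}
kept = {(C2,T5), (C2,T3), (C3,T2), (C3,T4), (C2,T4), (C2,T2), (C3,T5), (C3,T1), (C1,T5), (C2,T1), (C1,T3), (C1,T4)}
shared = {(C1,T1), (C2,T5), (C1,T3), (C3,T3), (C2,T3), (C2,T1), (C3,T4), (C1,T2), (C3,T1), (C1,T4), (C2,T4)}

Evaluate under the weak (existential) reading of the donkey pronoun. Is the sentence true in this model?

"it" takes "a toy" as antecedent — a donkey pronoun bound across the clause boundary.
Weak reading: every child c with some unwrapped-toy has at least one unwrapped-toy t such that kept(c,t) ∧ shared(c,t).
Per child: C1:✓  C2:✓  C3:✓
Every child in the restrictor has a witness.

True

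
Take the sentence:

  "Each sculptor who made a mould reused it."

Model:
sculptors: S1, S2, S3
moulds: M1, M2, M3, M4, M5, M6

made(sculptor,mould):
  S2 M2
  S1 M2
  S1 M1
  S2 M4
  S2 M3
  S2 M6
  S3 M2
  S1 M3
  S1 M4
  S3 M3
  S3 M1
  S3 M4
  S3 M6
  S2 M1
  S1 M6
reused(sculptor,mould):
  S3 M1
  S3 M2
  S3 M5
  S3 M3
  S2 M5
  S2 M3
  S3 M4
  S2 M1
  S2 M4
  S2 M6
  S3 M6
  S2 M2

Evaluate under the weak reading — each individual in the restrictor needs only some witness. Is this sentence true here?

False

"it" takes "a mould" as antecedent — a donkey pronoun bound across the clause boundary.
Weak reading: every sculptor s with some made-mould has at least one made-mould m such that reused(s,m).
Per sculptor: S1:✗  S2:✓  S3:✓
S1 has no witness among its made-moulds.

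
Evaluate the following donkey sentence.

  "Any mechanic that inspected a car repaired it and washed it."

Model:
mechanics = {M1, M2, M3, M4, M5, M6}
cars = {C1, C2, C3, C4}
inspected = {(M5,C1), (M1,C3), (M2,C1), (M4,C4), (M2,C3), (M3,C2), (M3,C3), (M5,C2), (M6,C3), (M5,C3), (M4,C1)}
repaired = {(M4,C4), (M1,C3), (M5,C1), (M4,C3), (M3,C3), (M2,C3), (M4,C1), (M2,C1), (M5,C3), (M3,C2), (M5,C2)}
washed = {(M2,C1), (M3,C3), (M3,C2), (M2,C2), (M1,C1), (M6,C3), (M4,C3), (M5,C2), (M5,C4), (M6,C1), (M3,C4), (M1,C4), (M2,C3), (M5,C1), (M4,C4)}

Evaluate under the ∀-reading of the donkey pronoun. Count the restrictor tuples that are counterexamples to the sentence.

4

"it" takes "a car" as antecedent — a donkey pronoun bound across the clause boundary.
Strong reading: for every (m,c) with inspected(m,c), repaired(m,c) ∧ washed(m,c).
Restrictor pairs: (M1,C3) ✗  (M2,C1) ✓  (M2,C3) ✓  (M3,C2) ✓  (M3,C3) ✓  (M4,C1) ✗  (M4,C4) ✓  (M5,C1) ✓  (M5,C2) ✓  (M5,C3) ✗  (M6,C3) ✗
Counterexamples (restrictor pairs failing the scope): 4.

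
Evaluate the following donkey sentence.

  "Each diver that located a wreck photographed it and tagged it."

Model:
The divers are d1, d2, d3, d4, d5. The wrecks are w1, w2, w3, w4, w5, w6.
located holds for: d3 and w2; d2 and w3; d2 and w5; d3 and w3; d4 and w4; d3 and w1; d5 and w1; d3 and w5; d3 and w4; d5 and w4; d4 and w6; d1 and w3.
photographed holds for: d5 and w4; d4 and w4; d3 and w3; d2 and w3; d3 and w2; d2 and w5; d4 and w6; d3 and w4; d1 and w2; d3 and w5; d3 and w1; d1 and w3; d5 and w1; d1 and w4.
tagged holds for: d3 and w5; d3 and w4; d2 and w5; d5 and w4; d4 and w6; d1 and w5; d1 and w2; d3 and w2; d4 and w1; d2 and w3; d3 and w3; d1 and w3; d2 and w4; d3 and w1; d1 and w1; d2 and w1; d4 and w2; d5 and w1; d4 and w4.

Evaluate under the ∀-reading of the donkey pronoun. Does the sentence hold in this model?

True

"it" takes "a wreck" as antecedent — a donkey pronoun bound across the clause boundary.
Strong reading: for every (d,w) with located(d,w), photographed(d,w) ∧ tagged(d,w).
Restrictor pairs: (d1,w3) ✓  (d2,w3) ✓  (d2,w5) ✓  (d3,w1) ✓  (d3,w2) ✓  (d3,w3) ✓  (d3,w4) ✓  (d3,w5) ✓  (d4,w4) ✓  (d4,w6) ✓  (d5,w1) ✓  (d5,w4) ✓
Every restrictor pair satisfies the scope.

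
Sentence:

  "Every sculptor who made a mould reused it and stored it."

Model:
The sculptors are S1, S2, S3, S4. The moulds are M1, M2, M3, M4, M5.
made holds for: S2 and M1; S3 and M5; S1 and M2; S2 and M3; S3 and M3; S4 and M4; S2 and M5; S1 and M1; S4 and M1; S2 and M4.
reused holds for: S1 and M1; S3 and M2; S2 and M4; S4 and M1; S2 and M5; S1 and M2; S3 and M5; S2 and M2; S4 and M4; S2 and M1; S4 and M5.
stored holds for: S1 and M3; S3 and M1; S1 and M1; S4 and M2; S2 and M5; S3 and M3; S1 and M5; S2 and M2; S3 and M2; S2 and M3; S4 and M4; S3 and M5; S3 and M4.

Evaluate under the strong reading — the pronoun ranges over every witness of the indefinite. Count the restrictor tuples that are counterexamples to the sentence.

6

"it" takes "a mould" as antecedent — a donkey pronoun bound across the clause boundary.
Strong reading: for every (s,m) with made(s,m), reused(s,m) ∧ stored(s,m).
Restrictor pairs: (S1,M1) ✓  (S1,M2) ✗  (S2,M1) ✗  (S2,M3) ✗  (S2,M4) ✗  (S2,M5) ✓  (S3,M3) ✗  (S3,M5) ✓  (S4,M1) ✗  (S4,M4) ✓
Counterexamples (restrictor pairs failing the scope): 6.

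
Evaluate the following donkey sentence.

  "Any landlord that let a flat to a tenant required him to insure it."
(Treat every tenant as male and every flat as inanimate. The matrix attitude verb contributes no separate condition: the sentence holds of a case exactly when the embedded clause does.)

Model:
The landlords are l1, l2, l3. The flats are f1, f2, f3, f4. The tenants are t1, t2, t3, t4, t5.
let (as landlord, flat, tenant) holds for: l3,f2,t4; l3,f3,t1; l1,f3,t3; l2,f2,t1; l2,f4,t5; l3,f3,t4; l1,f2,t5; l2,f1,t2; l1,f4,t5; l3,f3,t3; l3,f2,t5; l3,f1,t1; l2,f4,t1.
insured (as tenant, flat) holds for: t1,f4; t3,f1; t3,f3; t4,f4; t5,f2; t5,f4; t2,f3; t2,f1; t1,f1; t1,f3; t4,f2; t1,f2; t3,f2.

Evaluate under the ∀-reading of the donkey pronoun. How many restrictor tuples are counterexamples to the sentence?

"him" takes "a tenant" as antecedent and "it" takes "a flat"; both are donkey pronouns co-varying with the restrictor.
Strong reading: for every (l,f,t) with let(l,f,t), insured(t,f).
Restrictor triples: (l1,f2,t5)→insured(t5,f2) ✓  (l1,f3,t3)→insured(t3,f3) ✓  (l1,f4,t5)→insured(t5,f4) ✓  (l2,f1,t2)→insured(t2,f1) ✓  (l2,f2,t1)→insured(t1,f2) ✓  (l2,f4,t1)→insured(t1,f4) ✓  (l2,f4,t5)→insured(t5,f4) ✓  (l3,f1,t1)→insured(t1,f1) ✓  (l3,f2,t4)→insured(t4,f2) ✓  (l3,f2,t5)→insured(t5,f2) ✓  (l3,f3,t1)→insured(t1,f3) ✓  (l3,f3,t3)→insured(t3,f3) ✓  (l3,f3,t4)→insured(t4,f3) ✗
Counterexamples (restrictor triples failing the scope): 1.

1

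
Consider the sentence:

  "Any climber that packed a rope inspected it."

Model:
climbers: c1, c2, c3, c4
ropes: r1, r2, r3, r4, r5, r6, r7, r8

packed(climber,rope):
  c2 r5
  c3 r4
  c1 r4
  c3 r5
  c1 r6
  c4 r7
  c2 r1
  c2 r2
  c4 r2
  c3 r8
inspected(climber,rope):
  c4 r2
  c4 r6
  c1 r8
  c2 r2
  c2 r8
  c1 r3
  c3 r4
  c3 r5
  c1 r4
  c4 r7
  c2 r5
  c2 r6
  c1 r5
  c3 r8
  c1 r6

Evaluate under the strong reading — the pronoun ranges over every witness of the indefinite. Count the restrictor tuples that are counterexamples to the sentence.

1

"it" takes "a rope" as antecedent — a donkey pronoun bound across the clause boundary.
Strong reading: for every (c,r) with packed(c,r), inspected(c,r).
Restrictor pairs: (c1,r4) ✓  (c1,r6) ✓  (c2,r1) ✗  (c2,r2) ✓  (c2,r5) ✓  (c3,r4) ✓  (c3,r5) ✓  (c3,r8) ✓  (c4,r2) ✓  (c4,r7) ✓
Counterexamples (restrictor pairs failing the scope): 1.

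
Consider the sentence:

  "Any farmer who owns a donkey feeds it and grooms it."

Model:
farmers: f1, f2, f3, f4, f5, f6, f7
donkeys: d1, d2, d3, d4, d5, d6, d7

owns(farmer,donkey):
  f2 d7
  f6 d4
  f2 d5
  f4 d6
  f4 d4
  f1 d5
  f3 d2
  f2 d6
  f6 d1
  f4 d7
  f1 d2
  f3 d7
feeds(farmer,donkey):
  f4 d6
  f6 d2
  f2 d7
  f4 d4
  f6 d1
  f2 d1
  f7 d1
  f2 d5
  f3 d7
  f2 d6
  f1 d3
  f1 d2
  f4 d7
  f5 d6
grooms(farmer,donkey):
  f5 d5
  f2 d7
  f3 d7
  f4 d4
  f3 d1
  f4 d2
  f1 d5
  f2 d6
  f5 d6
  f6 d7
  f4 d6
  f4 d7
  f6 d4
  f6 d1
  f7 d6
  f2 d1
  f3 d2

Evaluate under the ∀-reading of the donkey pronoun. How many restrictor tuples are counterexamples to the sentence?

"it" takes "a donkey" as antecedent — a donkey pronoun bound across the clause boundary.
Strong reading: for every (f,d) with owns(f,d), feeds(f,d) ∧ grooms(f,d).
Restrictor pairs: (f1,d2) ✗  (f1,d5) ✗  (f2,d5) ✗  (f2,d6) ✓  (f2,d7) ✓  (f3,d2) ✗  (f3,d7) ✓  (f4,d4) ✓  (f4,d6) ✓  (f4,d7) ✓  (f6,d1) ✓  (f6,d4) ✗
Counterexamples (restrictor pairs failing the scope): 5.

5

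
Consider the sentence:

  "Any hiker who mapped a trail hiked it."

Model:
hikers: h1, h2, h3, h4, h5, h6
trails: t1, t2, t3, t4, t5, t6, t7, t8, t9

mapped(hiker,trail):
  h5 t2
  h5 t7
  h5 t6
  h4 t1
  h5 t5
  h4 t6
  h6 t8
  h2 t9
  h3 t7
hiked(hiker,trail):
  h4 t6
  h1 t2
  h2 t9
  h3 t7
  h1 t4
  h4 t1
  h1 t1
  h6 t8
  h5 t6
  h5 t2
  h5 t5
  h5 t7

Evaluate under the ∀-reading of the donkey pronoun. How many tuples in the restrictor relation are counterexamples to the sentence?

0

"it" takes "a trail" as antecedent — a donkey pronoun bound across the clause boundary.
Strong reading: for every (h,t) with mapped(h,t), hiked(h,t).
Restrictor pairs: (h2,t9) ✓  (h3,t7) ✓  (h4,t1) ✓  (h4,t6) ✓  (h5,t2) ✓  (h5,t5) ✓  (h5,t6) ✓  (h5,t7) ✓  (h6,t8) ✓
Counterexamples (restrictor pairs failing the scope): 0.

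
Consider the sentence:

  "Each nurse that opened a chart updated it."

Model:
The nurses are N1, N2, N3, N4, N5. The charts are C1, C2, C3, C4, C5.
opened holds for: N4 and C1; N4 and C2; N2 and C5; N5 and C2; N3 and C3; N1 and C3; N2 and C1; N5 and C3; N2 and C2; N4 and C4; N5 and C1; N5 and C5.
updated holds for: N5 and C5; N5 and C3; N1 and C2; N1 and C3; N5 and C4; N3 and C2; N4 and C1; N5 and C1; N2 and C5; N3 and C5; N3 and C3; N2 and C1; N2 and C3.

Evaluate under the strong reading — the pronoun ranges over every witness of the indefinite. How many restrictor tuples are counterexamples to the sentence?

"it" takes "a chart" as antecedent — a donkey pronoun bound across the clause boundary.
Strong reading: for every (n,c) with opened(n,c), updated(n,c).
Restrictor pairs: (N1,C3) ✓  (N2,C1) ✓  (N2,C2) ✗  (N2,C5) ✓  (N3,C3) ✓  (N4,C1) ✓  (N4,C2) ✗  (N4,C4) ✗  (N5,C1) ✓  (N5,C2) ✗  (N5,C3) ✓  (N5,C5) ✓
Counterexamples (restrictor pairs failing the scope): 4.

4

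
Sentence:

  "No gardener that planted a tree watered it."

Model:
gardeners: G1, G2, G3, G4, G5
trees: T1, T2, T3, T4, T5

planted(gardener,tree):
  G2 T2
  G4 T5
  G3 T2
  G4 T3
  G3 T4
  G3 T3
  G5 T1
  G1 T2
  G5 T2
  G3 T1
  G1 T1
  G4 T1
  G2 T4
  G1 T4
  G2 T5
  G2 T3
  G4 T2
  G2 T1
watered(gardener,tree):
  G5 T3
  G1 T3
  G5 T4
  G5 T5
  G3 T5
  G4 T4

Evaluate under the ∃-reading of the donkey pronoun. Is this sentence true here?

"it" takes "a tree" as antecedent — a donkey pronoun bound across the clause boundary.
Truth condition: for no (g,t) with planted(g,t) does watered(g,t) hold.
Restrictor pairs — does the scope hold? (G1,T1):fails  (G1,T2):fails  (G1,T4):fails  (G2,T1):fails  (G2,T2):fails  (G2,T3):fails  (G2,T4):fails  (G2,T5):fails  (G3,T1):fails  (G3,T2):fails  (G3,T3):fails  (G3,T4):fails  (G4,T1):fails  (G4,T2):fails  (G4,T3):fails  (G4,T5):fails  (G5,T1):fails  (G5,T2):fails
Scope holds for no restrictor pair, so the sentence is true.

True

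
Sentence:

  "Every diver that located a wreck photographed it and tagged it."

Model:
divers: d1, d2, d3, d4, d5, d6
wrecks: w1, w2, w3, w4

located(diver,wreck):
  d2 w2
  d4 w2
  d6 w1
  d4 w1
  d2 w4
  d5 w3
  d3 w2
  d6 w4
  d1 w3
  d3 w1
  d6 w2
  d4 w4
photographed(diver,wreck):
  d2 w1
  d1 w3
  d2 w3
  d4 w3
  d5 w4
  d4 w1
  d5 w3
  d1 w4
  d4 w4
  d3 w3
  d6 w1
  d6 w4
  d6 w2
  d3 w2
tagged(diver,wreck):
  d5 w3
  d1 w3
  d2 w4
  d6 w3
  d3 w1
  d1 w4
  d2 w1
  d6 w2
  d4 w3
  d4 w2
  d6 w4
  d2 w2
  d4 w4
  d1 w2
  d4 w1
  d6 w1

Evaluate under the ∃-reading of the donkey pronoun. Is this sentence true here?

False

"it" takes "a wreck" as antecedent — a donkey pronoun bound across the clause boundary.
Weak reading: every diver d with some located-wreck has at least one located-wreck w such that photographed(d,w) ∧ tagged(d,w).
Per diver: d1:✓  d2:✗  d3:✗  d4:✓  d5:✓  d6:✓
d2 has no witness among its located-wrecks.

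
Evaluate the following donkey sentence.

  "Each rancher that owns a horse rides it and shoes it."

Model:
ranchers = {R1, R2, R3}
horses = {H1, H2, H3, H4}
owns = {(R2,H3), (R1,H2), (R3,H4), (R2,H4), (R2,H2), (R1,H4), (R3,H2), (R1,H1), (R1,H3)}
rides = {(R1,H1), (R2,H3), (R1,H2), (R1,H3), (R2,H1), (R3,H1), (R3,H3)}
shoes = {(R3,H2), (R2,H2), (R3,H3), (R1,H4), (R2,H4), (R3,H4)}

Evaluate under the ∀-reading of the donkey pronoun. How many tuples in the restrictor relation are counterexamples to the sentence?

"it" takes "a horse" as antecedent — a donkey pronoun bound across the clause boundary.
Strong reading: for every (r,h) with owns(r,h), rides(r,h) ∧ shoes(r,h).
Restrictor pairs: (R1,H1) ✗  (R1,H2) ✗  (R1,H3) ✗  (R1,H4) ✗  (R2,H2) ✗  (R2,H3) ✗  (R2,H4) ✗  (R3,H2) ✗  (R3,H4) ✗
Counterexamples (restrictor pairs failing the scope): 9.

9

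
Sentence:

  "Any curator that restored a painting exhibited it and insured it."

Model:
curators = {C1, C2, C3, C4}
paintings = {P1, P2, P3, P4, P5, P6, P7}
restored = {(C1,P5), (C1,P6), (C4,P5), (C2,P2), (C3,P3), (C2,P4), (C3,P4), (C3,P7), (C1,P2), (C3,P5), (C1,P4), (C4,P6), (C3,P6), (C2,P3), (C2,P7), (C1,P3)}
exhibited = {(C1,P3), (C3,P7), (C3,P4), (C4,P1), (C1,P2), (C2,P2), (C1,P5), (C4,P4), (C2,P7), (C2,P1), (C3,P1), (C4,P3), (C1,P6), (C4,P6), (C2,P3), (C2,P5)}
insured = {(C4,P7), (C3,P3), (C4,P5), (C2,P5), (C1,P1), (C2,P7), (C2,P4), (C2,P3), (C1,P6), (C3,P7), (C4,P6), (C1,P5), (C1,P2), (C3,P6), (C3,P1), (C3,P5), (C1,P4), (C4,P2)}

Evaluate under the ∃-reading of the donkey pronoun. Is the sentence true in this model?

"it" takes "a painting" as antecedent — a donkey pronoun bound across the clause boundary.
Weak reading: every curator c with some restored-painting has at least one restored-painting p such that exhibited(c,p) ∧ insured(c,p).
Per curator: C1:✓  C2:✓  C3:✓  C4:✓
Every curator in the restrictor has a witness.

True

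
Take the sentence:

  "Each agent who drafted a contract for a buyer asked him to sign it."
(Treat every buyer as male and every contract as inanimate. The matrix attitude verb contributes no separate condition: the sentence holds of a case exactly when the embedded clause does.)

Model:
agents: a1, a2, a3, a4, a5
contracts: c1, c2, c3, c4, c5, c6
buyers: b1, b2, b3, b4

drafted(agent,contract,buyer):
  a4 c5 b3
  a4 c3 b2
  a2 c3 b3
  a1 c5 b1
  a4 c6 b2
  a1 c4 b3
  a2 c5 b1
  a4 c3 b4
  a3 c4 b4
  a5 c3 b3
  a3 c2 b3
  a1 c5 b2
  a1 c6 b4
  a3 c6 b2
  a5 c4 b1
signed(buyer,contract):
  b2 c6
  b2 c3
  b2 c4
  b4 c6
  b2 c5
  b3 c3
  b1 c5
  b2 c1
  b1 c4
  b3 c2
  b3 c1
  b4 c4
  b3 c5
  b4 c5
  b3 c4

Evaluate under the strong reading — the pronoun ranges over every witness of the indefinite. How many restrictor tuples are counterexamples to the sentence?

1

"him" takes "a buyer" as antecedent and "it" takes "a contract"; both are donkey pronouns co-varying with the restrictor.
Strong reading: for every (a,c,b) with drafted(a,c,b), signed(b,c).
Restrictor triples: (a1,c4,b3)→signed(b3,c4) ✓  (a1,c5,b1)→signed(b1,c5) ✓  (a1,c5,b2)→signed(b2,c5) ✓  (a1,c6,b4)→signed(b4,c6) ✓  (a2,c3,b3)→signed(b3,c3) ✓  (a2,c5,b1)→signed(b1,c5) ✓  (a3,c2,b3)→signed(b3,c2) ✓  (a3,c4,b4)→signed(b4,c4) ✓  (a3,c6,b2)→signed(b2,c6) ✓  (a4,c3,b2)→signed(b2,c3) ✓  (a4,c3,b4)→signed(b4,c3) ✗  (a4,c5,b3)→signed(b3,c5) ✓  (a4,c6,b2)→signed(b2,c6) ✓  (a5,c3,b3)→signed(b3,c3) ✓  (a5,c4,b1)→signed(b1,c4) ✓
Counterexamples (restrictor triples failing the scope): 1.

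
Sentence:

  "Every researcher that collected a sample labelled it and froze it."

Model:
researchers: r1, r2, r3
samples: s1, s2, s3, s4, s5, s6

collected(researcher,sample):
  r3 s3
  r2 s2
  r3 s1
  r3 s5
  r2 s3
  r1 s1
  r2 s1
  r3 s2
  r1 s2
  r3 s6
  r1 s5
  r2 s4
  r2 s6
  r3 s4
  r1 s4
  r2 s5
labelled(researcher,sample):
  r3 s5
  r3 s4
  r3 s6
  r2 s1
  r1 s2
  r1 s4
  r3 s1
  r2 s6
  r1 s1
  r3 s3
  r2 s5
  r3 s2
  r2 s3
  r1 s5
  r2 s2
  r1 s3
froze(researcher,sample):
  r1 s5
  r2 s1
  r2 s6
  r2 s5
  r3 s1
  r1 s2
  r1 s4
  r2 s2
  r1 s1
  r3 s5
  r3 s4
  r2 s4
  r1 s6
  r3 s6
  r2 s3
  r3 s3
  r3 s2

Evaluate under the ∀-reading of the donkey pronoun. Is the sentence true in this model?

"it" takes "a sample" as antecedent — a donkey pronoun bound across the clause boundary.
Strong reading: for every (r,s) with collected(r,s), labelled(r,s) ∧ froze(r,s).
Restrictor pairs: (r1,s1) ✓  (r1,s2) ✓  (r1,s4) ✓  (r1,s5) ✓  (r2,s1) ✓  (r2,s2) ✓  (r2,s3) ✓  (r2,s4) ✗  (r2,s5) ✓  (r2,s6) ✓  (r3,s1) ✓  (r3,s2) ✓  (r3,s3) ✓  (r3,s4) ✓  (r3,s5) ✓  (r3,s6) ✓
Counterexample: (r2,s4) is in collected but fails the scope.

False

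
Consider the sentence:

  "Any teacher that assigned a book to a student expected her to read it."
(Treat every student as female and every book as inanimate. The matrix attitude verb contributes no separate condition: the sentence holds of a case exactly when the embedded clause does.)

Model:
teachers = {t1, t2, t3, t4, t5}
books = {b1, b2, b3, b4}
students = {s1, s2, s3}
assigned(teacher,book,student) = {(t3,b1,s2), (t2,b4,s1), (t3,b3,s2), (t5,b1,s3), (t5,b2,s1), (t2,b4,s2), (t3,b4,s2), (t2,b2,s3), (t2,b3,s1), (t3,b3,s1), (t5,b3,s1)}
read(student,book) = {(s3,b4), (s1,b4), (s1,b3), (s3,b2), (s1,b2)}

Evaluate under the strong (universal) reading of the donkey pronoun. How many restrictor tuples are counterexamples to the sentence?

"her" takes "a student" as antecedent and "it" takes "a book"; both are donkey pronouns co-varying with the restrictor.
Strong reading: for every (t,b,s) with assigned(t,b,s), read(s,b).
Restrictor triples: (t2,b2,s3)→read(s3,b2) ✓  (t2,b3,s1)→read(s1,b3) ✓  (t2,b4,s1)→read(s1,b4) ✓  (t2,b4,s2)→read(s2,b4) ✗  (t3,b1,s2)→read(s2,b1) ✗  (t3,b3,s1)→read(s1,b3) ✓  (t3,b3,s2)→read(s2,b3) ✗  (t3,b4,s2)→read(s2,b4) ✗  (t5,b1,s3)→read(s3,b1) ✗  (t5,b2,s1)→read(s1,b2) ✓  (t5,b3,s1)→read(s1,b3) ✓
Counterexamples (restrictor triples failing the scope): 5.

5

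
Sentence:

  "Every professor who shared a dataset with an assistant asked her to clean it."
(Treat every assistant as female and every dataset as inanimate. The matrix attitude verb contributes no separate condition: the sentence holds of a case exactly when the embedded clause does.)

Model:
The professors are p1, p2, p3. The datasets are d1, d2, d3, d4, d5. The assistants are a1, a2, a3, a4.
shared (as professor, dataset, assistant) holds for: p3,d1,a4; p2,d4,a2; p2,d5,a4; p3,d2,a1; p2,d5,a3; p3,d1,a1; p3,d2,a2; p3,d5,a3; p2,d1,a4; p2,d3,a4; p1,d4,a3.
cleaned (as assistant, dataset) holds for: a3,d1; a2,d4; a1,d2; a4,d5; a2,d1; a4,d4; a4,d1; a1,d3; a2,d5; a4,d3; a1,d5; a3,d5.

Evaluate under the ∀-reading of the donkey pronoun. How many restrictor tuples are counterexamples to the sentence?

"her" takes "an assistant" as antecedent and "it" takes "a dataset"; both are donkey pronouns co-varying with the restrictor.
Strong reading: for every (p,d,a) with shared(p,d,a), cleaned(a,d).
Restrictor triples: (p1,d4,a3)→cleaned(a3,d4) ✗  (p2,d1,a4)→cleaned(a4,d1) ✓  (p2,d3,a4)→cleaned(a4,d3) ✓  (p2,d4,a2)→cleaned(a2,d4) ✓  (p2,d5,a3)→cleaned(a3,d5) ✓  (p2,d5,a4)→cleaned(a4,d5) ✓  (p3,d1,a1)→cleaned(a1,d1) ✗  (p3,d1,a4)→cleaned(a4,d1) ✓  (p3,d2,a1)→cleaned(a1,d2) ✓  (p3,d2,a2)→cleaned(a2,d2) ✗  (p3,d5,a3)→cleaned(a3,d5) ✓
Counterexamples (restrictor triples failing the scope): 3.

3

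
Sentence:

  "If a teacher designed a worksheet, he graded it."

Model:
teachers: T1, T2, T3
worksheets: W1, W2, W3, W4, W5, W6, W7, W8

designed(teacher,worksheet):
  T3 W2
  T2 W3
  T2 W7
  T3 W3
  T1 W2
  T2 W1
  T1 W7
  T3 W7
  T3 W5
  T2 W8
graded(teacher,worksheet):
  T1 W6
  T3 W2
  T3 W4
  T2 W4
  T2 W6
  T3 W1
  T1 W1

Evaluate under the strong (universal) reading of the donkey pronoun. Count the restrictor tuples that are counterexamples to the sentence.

"it" takes "a worksheet" as antecedent — a donkey pronoun bound across the clause boundary.
Strong reading: for every (t,w) with designed(t,w), graded(t,w).
Restrictor pairs: (T1,W2) ✗  (T1,W7) ✗  (T2,W1) ✗  (T2,W3) ✗  (T2,W7) ✗  (T2,W8) ✗  (T3,W2) ✓  (T3,W3) ✗  (T3,W5) ✗  (T3,W7) ✗
Counterexamples (restrictor pairs failing the scope): 9.

9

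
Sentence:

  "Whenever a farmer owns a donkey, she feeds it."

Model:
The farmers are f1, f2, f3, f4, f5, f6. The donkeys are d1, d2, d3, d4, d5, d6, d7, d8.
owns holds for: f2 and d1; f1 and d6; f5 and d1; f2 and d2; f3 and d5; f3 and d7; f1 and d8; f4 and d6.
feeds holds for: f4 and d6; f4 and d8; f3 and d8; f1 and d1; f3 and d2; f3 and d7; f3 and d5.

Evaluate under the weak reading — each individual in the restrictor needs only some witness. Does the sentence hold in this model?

False

"it" takes "a donkey" as antecedent — a donkey pronoun bound across the clause boundary.
Weak reading: every farmer f with some owns-donkey has at least one owns-donkey d such that feeds(f,d).
Per farmer: f1:✗  f2:✗  f3:✓  f4:✓  f5:✗
f1 has no witness among its owns-donkeys.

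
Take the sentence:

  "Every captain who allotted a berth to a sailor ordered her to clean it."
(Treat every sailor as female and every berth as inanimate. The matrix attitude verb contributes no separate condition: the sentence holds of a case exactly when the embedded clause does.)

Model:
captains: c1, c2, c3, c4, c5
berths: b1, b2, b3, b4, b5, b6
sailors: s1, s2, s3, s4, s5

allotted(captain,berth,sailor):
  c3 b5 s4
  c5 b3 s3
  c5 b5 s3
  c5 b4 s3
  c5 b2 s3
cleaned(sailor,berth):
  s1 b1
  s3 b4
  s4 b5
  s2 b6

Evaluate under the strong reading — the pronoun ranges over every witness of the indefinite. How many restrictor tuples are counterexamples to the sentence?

"her" takes "a sailor" as antecedent and "it" takes "a berth"; both are donkey pronouns co-varying with the restrictor.
Strong reading: for every (c,b,s) with allotted(c,b,s), cleaned(s,b).
Restrictor triples: (c3,b5,s4)→cleaned(s4,b5) ✓  (c5,b2,s3)→cleaned(s3,b2) ✗  (c5,b3,s3)→cleaned(s3,b3) ✗  (c5,b4,s3)→cleaned(s3,b4) ✓  (c5,b5,s3)→cleaned(s3,b5) ✗
Counterexamples (restrictor triples failing the scope): 3.

3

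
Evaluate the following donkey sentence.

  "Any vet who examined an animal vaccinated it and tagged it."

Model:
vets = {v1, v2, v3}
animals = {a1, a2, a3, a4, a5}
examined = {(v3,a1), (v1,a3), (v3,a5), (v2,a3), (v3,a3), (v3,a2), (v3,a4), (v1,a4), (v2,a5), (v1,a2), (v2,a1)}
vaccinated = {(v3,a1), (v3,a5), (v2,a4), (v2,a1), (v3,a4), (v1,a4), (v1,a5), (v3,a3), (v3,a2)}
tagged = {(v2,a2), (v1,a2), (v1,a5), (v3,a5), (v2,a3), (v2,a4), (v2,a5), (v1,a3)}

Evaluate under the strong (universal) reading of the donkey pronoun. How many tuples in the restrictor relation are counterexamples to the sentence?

"it" takes "an animal" as antecedent — a donkey pronoun bound across the clause boundary.
Strong reading: for every (v,a) with examined(v,a), vaccinated(v,a) ∧ tagged(v,a).
Restrictor pairs: (v1,a2) ✗  (v1,a3) ✗  (v1,a4) ✗  (v2,a1) ✗  (v2,a3) ✗  (v2,a5) ✗  (v3,a1) ✗  (v3,a2) ✗  (v3,a3) ✗  (v3,a4) ✗  (v3,a5) ✓
Counterexamples (restrictor pairs failing the scope): 10.

10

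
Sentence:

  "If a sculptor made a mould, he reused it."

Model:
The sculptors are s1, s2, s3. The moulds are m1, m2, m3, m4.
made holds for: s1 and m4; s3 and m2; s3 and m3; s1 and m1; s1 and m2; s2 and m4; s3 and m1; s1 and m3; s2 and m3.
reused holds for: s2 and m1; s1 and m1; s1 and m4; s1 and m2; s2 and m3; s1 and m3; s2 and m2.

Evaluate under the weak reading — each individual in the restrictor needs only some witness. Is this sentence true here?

"it" takes "a mould" as antecedent — a donkey pronoun bound across the clause boundary.
Weak reading: every sculptor s with some made-mould has at least one made-mould m such that reused(s,m).
Per sculptor: s1:✓  s2:✓  s3:✗
s3 has no witness among its made-moulds.

False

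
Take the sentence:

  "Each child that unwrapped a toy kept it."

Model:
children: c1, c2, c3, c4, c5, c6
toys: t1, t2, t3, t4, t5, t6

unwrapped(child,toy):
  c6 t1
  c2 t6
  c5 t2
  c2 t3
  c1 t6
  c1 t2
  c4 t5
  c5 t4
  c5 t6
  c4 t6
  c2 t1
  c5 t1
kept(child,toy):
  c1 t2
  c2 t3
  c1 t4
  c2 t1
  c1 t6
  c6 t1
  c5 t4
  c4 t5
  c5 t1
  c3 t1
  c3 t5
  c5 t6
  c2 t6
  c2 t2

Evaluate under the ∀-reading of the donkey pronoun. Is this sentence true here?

False

"it" takes "a toy" as antecedent — a donkey pronoun bound across the clause boundary.
Strong reading: for every (c,t) with unwrapped(c,t), kept(c,t).
Restrictor pairs: (c1,t2) ✓  (c1,t6) ✓  (c2,t1) ✓  (c2,t3) ✓  (c2,t6) ✓  (c4,t5) ✓  (c4,t6) ✗  (c5,t1) ✓  (c5,t2) ✗  (c5,t4) ✓  (c5,t6) ✓  (c6,t1) ✓
Counterexample: (c4,t6) is in unwrapped but fails the scope.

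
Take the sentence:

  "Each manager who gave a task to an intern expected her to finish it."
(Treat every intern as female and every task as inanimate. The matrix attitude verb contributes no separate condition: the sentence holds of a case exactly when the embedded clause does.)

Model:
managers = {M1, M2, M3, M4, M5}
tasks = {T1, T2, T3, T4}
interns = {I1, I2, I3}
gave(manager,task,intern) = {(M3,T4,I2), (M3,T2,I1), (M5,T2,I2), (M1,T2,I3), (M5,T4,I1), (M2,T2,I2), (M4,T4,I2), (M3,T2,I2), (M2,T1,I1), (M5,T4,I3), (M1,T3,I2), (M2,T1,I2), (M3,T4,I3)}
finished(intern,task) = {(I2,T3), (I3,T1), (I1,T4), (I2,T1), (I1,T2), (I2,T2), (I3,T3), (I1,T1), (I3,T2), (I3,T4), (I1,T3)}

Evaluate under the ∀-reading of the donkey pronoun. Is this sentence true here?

"her" takes "an intern" as antecedent and "it" takes "a task"; both are donkey pronouns co-varying with the restrictor.
Strong reading: for every (m,t,i) with gave(m,t,i), finished(i,t).
Restrictor triples: (M1,T2,I3)→finished(I3,T2) ✓  (M1,T3,I2)→finished(I2,T3) ✓  (M2,T1,I1)→finished(I1,T1) ✓  (M2,T1,I2)→finished(I2,T1) ✓  (M2,T2,I2)→finished(I2,T2) ✓  (M3,T2,I1)→finished(I1,T2) ✓  (M3,T2,I2)→finished(I2,T2) ✓  (M3,T4,I2)→finished(I2,T4) ✗  (M3,T4,I3)→finished(I3,T4) ✓  (M4,T4,I2)→finished(I2,T4) ✗  (M5,T2,I2)→finished(I2,T2) ✓  (M5,T4,I1)→finished(I1,T4) ✓  (M5,T4,I3)→finished(I3,T4) ✓
Counterexample: (M3,T4,I2) — finished(I2,T4) does not hold.

False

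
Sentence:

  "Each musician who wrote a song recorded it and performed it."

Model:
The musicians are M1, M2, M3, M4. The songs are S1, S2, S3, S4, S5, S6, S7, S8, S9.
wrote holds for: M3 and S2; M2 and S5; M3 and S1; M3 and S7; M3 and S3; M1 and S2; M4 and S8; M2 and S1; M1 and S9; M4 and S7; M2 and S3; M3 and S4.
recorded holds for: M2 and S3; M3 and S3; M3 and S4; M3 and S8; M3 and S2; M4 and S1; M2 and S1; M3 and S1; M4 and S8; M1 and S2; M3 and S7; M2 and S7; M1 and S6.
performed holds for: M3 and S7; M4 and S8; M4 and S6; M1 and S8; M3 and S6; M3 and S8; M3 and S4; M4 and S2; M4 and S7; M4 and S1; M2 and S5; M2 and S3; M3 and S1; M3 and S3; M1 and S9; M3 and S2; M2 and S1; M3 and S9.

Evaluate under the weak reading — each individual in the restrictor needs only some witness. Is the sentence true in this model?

False

"it" takes "a song" as antecedent — a donkey pronoun bound across the clause boundary.
Weak reading: every musician m with some wrote-song has at least one wrote-song s such that recorded(m,s) ∧ performed(m,s).
Per musician: M1:✗  M2:✓  M3:✓  M4:✓
M1 has no witness among its wrote-songs.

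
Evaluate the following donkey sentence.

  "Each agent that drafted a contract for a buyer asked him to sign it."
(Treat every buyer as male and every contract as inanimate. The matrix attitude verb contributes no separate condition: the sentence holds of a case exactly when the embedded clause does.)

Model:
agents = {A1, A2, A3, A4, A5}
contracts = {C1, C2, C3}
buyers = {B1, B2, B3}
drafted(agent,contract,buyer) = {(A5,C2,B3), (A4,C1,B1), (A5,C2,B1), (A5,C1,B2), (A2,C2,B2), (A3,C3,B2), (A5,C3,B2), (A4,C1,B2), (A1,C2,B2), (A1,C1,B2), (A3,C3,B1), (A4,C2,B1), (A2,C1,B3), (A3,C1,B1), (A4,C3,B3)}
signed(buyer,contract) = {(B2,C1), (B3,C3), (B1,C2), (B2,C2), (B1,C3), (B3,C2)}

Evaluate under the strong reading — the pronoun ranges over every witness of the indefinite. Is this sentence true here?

"him" takes "a buyer" as antecedent and "it" takes "a contract"; both are donkey pronouns co-varying with the restrictor.
Strong reading: for every (a,c,b) with drafted(a,c,b), signed(b,c).
Restrictor triples: (A1,C1,B2)→signed(B2,C1) ✓  (A1,C2,B2)→signed(B2,C2) ✓  (A2,C1,B3)→signed(B3,C1) ✗  (A2,C2,B2)→signed(B2,C2) ✓  (A3,C1,B1)→signed(B1,C1) ✗  (A3,C3,B1)→signed(B1,C3) ✓  (A3,C3,B2)→signed(B2,C3) ✗  (A4,C1,B1)→signed(B1,C1) ✗  (A4,C1,B2)→signed(B2,C1) ✓  (A4,C2,B1)→signed(B1,C2) ✓  (A4,C3,B3)→signed(B3,C3) ✓  (A5,C1,B2)→signed(B2,C1) ✓  (A5,C2,B1)→signed(B1,C2) ✓  (A5,C2,B3)→signed(B3,C2) ✓  (A5,C3,B2)→signed(B2,C3) ✗
Counterexample: (A2,C1,B3) — signed(B3,C1) does not hold.

False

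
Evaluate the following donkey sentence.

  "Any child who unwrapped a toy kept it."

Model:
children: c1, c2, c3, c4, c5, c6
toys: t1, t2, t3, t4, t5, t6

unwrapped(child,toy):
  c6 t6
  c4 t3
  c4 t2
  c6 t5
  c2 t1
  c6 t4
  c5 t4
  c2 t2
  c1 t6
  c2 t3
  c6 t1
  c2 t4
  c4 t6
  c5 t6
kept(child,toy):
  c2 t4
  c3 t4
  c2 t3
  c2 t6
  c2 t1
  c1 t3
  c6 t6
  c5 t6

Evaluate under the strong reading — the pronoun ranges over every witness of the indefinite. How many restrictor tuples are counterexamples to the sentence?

9

"it" takes "a toy" as antecedent — a donkey pronoun bound across the clause boundary.
Strong reading: for every (c,t) with unwrapped(c,t), kept(c,t).
Restrictor pairs: (c1,t6) ✗  (c2,t1) ✓  (c2,t2) ✗  (c2,t3) ✓  (c2,t4) ✓  (c4,t2) ✗  (c4,t3) ✗  (c4,t6) ✗  (c5,t4) ✗  (c5,t6) ✓  (c6,t1) ✗  (c6,t4) ✗  (c6,t5) ✗  (c6,t6) ✓
Counterexamples (restrictor pairs failing the scope): 9.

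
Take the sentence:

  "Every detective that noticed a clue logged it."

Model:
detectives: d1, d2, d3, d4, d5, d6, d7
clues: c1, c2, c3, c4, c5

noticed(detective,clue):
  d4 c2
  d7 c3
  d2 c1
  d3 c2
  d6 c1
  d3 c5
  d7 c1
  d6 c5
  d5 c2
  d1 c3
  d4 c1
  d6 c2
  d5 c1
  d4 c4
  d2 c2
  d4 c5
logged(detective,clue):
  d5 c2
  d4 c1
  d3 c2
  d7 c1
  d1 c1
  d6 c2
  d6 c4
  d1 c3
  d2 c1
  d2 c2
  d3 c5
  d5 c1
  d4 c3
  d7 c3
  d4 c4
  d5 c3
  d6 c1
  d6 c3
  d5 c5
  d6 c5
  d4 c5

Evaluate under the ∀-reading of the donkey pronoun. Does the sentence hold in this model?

"it" takes "a clue" as antecedent — a donkey pronoun bound across the clause boundary.
Strong reading: for every (d,c) with noticed(d,c), logged(d,c).
Restrictor pairs: (d1,c3) ✓  (d2,c1) ✓  (d2,c2) ✓  (d3,c2) ✓  (d3,c5) ✓  (d4,c1) ✓  (d4,c2) ✗  (d4,c4) ✓  (d4,c5) ✓  (d5,c1) ✓  (d5,c2) ✓  (d6,c1) ✓  (d6,c2) ✓  (d6,c5) ✓  (d7,c1) ✓  (d7,c3) ✓
Counterexample: (d4,c2) is in noticed but fails the scope.

False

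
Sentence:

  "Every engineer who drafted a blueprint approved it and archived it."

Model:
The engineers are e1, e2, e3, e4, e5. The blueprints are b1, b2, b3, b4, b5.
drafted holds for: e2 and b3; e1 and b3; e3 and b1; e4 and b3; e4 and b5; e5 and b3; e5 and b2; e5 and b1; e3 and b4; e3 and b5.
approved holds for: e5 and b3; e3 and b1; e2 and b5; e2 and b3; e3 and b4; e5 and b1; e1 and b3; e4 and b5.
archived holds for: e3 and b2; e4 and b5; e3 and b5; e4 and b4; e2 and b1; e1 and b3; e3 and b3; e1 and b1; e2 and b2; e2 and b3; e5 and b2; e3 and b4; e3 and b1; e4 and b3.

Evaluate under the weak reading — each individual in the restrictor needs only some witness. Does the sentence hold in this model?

False

"it" takes "a blueprint" as antecedent — a donkey pronoun bound across the clause boundary.
Weak reading: every engineer e with some drafted-blueprint has at least one drafted-blueprint b such that approved(e,b) ∧ archived(e,b).
Per engineer: e1:✓  e2:✓  e3:✓  e4:✓  e5:✗
e5 has no witness among its drafted-blueprints.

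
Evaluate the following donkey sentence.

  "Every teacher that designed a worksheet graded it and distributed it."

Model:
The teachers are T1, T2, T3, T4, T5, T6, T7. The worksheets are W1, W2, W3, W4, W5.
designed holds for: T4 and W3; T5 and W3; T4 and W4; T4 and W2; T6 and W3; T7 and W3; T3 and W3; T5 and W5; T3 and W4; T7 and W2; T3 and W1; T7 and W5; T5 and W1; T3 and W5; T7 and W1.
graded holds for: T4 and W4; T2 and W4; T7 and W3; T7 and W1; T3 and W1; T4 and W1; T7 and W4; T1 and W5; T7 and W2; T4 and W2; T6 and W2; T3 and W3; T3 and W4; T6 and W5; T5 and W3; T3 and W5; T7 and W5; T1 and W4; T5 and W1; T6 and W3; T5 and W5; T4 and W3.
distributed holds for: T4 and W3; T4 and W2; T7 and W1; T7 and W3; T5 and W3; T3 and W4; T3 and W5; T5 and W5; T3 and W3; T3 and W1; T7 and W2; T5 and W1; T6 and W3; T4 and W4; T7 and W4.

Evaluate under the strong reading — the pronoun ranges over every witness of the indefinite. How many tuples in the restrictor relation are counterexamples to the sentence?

"it" takes "a worksheet" as antecedent — a donkey pronoun bound across the clause boundary.
Strong reading: for every (t,w) with designed(t,w), graded(t,w) ∧ distributed(t,w).
Restrictor pairs: (T3,W1) ✓  (T3,W3) ✓  (T3,W4) ✓  (T3,W5) ✓  (T4,W2) ✓  (T4,W3) ✓  (T4,W4) ✓  (T5,W1) ✓  (T5,W3) ✓  (T5,W5) ✓  (T6,W3) ✓  (T7,W1) ✓  (T7,W2) ✓  (T7,W3) ✓  (T7,W5) ✗
Counterexamples (restrictor pairs failing the scope): 1.

1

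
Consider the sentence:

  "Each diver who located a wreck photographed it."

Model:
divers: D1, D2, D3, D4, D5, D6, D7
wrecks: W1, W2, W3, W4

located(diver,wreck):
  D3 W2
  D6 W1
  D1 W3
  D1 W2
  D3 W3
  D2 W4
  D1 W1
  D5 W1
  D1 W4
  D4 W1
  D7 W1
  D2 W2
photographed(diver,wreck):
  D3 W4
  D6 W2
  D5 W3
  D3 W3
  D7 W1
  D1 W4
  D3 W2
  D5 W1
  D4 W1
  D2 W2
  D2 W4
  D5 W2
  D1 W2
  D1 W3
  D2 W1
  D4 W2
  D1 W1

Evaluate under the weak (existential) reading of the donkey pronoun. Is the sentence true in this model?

"it" takes "a wreck" as antecedent — a donkey pronoun bound across the clause boundary.
Weak reading: every diver d with some located-wreck has at least one located-wreck w such that photographed(d,w).
Per diver: D1:✓  D2:✓  D3:✓  D4:✓  D5:✓  D6:✗  D7:✓
D6 has no witness among its located-wrecks.

False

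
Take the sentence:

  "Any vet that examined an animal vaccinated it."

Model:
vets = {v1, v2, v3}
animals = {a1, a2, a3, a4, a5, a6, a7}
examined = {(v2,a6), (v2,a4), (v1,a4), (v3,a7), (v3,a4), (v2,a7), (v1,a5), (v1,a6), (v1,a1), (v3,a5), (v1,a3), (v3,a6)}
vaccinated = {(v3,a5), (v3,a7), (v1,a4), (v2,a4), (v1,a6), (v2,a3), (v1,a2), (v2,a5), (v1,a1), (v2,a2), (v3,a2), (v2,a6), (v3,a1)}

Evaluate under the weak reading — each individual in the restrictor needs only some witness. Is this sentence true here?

True

"it" takes "an animal" as antecedent — a donkey pronoun bound across the clause boundary.
Weak reading: every vet v with some examined-animal has at least one examined-animal a such that vaccinated(v,a).
Per vet: v1:✓  v2:✓  v3:✓
Every vet in the restrictor has a witness.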